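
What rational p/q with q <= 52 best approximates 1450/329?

119/27

Expand x = 1450/329 as a continued fraction with the Euclidean algorithm:
  1450 = 4*329 + 134, so a_0 = 4.
  329 = 2*134 + 61, so a_1 = 2.
  134 = 2*61 + 12, so a_2 = 2.
  61 = 5*12 + 1, so a_3 = 5.
  12 = 12*1 + 0, so a_4 = 12.
so x = [4; 2, 2, 5, 12].
Convergents (p_i = a_i*p_{i-1} + p_{i-2}, q_i = a_i*q_{i-1} + q_{i-2} with p_{-2}=0, p_{-1}=1, q_{-2}=1, q_{-1}=0), until the denominator exceeds 52:
  i=0: a_0=4, p_0 = 4*1 + 0 = 4, q_0 = 4*0 + 1 = 1.
  i=1: a_1=2, p_1 = 2*4 + 1 = 9, q_1 = 2*1 + 0 = 2.
  i=2: a_2=2, p_2 = 2*9 + 4 = 22, q_2 = 2*2 + 1 = 5.
  i=3: a_3=5, p_3 = 5*22 + 9 = 119, q_3 = 5*5 + 2 = 27.
  i=4: a_4=12, p_4 = 12*119 + 22 = 1450, q_4 = 12*27 + 5 = 329.
q_4 = 329 > 52, so the last convergent with denominator <= 52 is p_3/q_3 = 119/27.
The closest fraction with denominator <= 52 is either p_3/q_3 or the intermediate fraction (k*p_3 + p_2)/(k*q_3 + q_2) with the largest k >= 1 whose denominator stays <= 52; these approach x as k grows, and every other convergent or intermediate fraction in range is farther away.
Largest k: floor((52 - q_2)/q_3) = floor((52 - 5)/27) = 1.
That gives (1*119 + 22)/(1*27 + 5) = 141/32.
Compare the errors: |x - 119/27| = |1450*27 - 119*329|/(329*27) = 1/8883, and |x - 141/32| = |1450*32 - 141*329|/(329*32) = 11/10528.
Cross-multiplying, 1*10528 = 10528 < 97713 = 11*8883, so 1/8883 is smaller: the convergent 119/27 is closer to x than 141/32.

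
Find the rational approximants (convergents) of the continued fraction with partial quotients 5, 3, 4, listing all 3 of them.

5/1, 16/3, 69/13

Using the convergent recurrence p_i = a_i*p_{i-1} + p_{i-2}, q_i = a_i*q_{i-1} + q_{i-2} with p_{-2}=0, p_{-1}=1, q_{-2}=1, q_{-1}=0:
  i=0: a_0=5, p_0 = 5*1 + 0 = 5, q_0 = 5*0 + 1 = 1.
  i=1: a_1=3, p_1 = 3*5 + 1 = 16, q_1 = 3*1 + 0 = 3.
  i=2: a_2=4, p_2 = 4*16 + 5 = 69, q_2 = 4*3 + 1 = 13.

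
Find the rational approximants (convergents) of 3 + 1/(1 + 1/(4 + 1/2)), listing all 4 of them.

3/1, 4/1, 19/5, 42/11

Using the convergent recurrence p_i = a_i*p_{i-1} + p_{i-2}, q_i = a_i*q_{i-1} + q_{i-2} with p_{-2}=0, p_{-1}=1, q_{-2}=1, q_{-1}=0:
  i=0: a_0=3, p_0 = 3*1 + 0 = 3, q_0 = 3*0 + 1 = 1.
  i=1: a_1=1, p_1 = 1*3 + 1 = 4, q_1 = 1*1 + 0 = 1.
  i=2: a_2=4, p_2 = 4*4 + 3 = 19, q_2 = 4*1 + 1 = 5.
  i=3: a_3=2, p_3 = 2*19 + 4 = 42, q_3 = 2*5 + 1 = 11.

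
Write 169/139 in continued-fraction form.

Run the Euclidean algorithm on 169 and 139; the successive quotients are the partial quotients a_0, a_1, ... (each step inverts the fractional part left over by the previous one):
  169 = 1*139 + 30, so a_0 = 1.
  139 = 4*30 + 19, so a_1 = 4.
  30 = 1*19 + 11, so a_2 = 1.
  19 = 1*11 + 8, so a_3 = 1.
  11 = 1*8 + 3, so a_4 = 1.
  8 = 2*3 + 2, so a_5 = 2.
  3 = 1*2 + 1, so a_6 = 1.
  2 = 2*1 + 0, so a_7 = 2.
The remainder reaches 0 after 8 divisions, so the expansion has 8 partial quotients, read off in order.

[1; 4, 1, 1, 1, 2, 1, 2]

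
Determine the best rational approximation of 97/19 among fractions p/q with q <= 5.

Expand x = 97/19 as a continued fraction with the Euclidean algorithm:
  97 = 5*19 + 2, so a_0 = 5.
  19 = 9*2 + 1, so a_1 = 9.
  2 = 2*1 + 0, so a_2 = 2.
so x = [5; 9, 2].
Convergents (p_i = a_i*p_{i-1} + p_{i-2}, q_i = a_i*q_{i-1} + q_{i-2} with p_{-2}=0, p_{-1}=1, q_{-2}=1, q_{-1}=0), until the denominator exceeds 5:
  i=0: a_0=5, p_0 = 5*1 + 0 = 5, q_0 = 5*0 + 1 = 1.
  i=1: a_1=9, p_1 = 9*5 + 1 = 46, q_1 = 9*1 + 0 = 9.
q_1 = 9 > 5, so the last convergent with denominator <= 5 is p_0/q_0 = 5/1.
The closest fraction with denominator <= 5 is either p_0/q_0 or the intermediate fraction (k*p_0 + p_{-1})/(k*q_0 + q_{-1}) with the largest k >= 1 whose denominator stays <= 5; these approach x as k grows, and every other convergent or intermediate fraction in range is farther away.
Largest k: floor((5 - q_{-1})/q_0) = floor((5 - 0)/1) = 5 (using the seeds p_{-1} = 1, q_{-1} = 0).
That gives (5*5 + 1)/(5*1 + 0) = 26/5.
Compare the errors: |x - 5/1| = |97*1 - 5*19|/(19*1) = 2/19, and |x - 26/5| = |97*5 - 26*19|/(19*5) = 9/95.
Cross-multiplying, 9*19 = 171 < 190 = 2*95, so 9/95 is smaller: the intermediate fraction 26/5 is closer to x than 5/1.

26/5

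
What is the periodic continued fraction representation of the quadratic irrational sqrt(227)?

[15; (15, 30)]

Write x_i = (sqrt(227) + m_i)/d_i with (m_0, d_0) = (0, 1). a_0 = floor(sqrt(227)) = 15, since 15^2 = 225 <= 227 < 256 = 16^2.
Iterate m_{i+1} = d_i*a_i - m_i, d_{i+1} = (227 - m_{i+1}^2)/d_i, a_{i+1} = floor((a_0 + m_{i+1})/d_{i+1}):
  m_1 = 1*15 - 0 = 15, d_1 = (227 - 15^2)/1 = 2/1 = 2, a_1 = floor((15 + 15)/2) = 15.
  m_2 = 2*15 - 15 = 15, d_2 = (227 - 15^2)/2 = 2/2 = 1, a_2 = floor((15 + 15)/1) = 30.
  m_3 = 1*30 - 15 = 15, d_3 = (227 - 15^2)/1 = 2/1 = 2: (m_3, d_3) = (m_1, d_1) = (15, 2), so from here the quotients repeat a_1, a_2; the period length is 2.
Hence the expansion of sqrt(227) is a_0 = 15 followed by the repeating block 15, 30 (period 2).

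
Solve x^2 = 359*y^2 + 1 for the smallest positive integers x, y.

(x, y) = (360, 19)

First expand sqrt(359) as a continued fraction. With x_i = (sqrt(359) + m_i)/d_i and (m_0, d_0) = (0, 1): a_0 = floor(sqrt(359)) = 18, since 18^2 = 324 <= 359 < 361 = 19^2.
Iterate m_{i+1} = d_i*a_i - m_i, d_{i+1} = (359 - m_{i+1}^2)/d_i, a_{i+1} = floor((a_0 + m_{i+1})/d_{i+1}):
  m_1 = 1*18 - 0 = 18, d_1 = (359 - 18^2)/1 = 35/1 = 35, a_1 = floor((18 + 18)/35) = 1.
  m_2 = 35*1 - 18 = 17, d_2 = (359 - 17^2)/35 = 70/35 = 2, a_2 = floor((18 + 17)/2) = 17.
  m_3 = 2*17 - 17 = 17, d_3 = (359 - 17^2)/2 = 70/2 = 35, a_3 = floor((18 + 17)/35) = 1.
  m_4 = 35*1 - 17 = 18, d_4 = (359 - 18^2)/35 = 35/35 = 1, a_4 = floor((18 + 18)/1) = 36.
  m_5 = 1*36 - 18 = 18, d_5 = (359 - 18^2)/1 = 35/1 = 35: (m_5, d_5) = (m_1, d_1) = (18, 35), so from here the quotients repeat a_1, ..., a_4; the period length is 4.
So sqrt(359) = [18; (1, 17, 1, 36)] with period length k = 4.
k is even, so the fundamental solution of x^2 - 359y^2 = 1 is (p_{k-1}, q_{k-1}) = (p_3, q_3); compute convergents through index 3.
Convergents (p_i = a_i*p_{i-1} + p_{i-2}, q_i = a_i*q_{i-1} + q_{i-2} with p_{-2}=0, p_{-1}=1, q_{-2}=1, q_{-1}=0):
  i=0: a_0=18, p_0 = 18*1 + 0 = 18, q_0 = 18*0 + 1 = 1.
  i=1: a_1=1, p_1 = 1*18 + 1 = 19, q_1 = 1*1 + 0 = 1.
  i=2: a_2=17, p_2 = 17*19 + 18 = 341, q_2 = 17*1 + 1 = 18.
  i=3: a_3=1, p_3 = 1*341 + 19 = 360, q_3 = 1*18 + 1 = 19.
Check: 360^2 - 359*19^2 = 129600 - 129599 = 1, so (x, y) = (360, 19) solves the equation, and by the theorem it is the least positive solution.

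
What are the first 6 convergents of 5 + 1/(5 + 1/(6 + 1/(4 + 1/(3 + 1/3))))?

Using the convergent recurrence p_i = a_i*p_{i-1} + p_{i-2}, q_i = a_i*q_{i-1} + q_{i-2} with p_{-2}=0, p_{-1}=1, q_{-2}=1, q_{-1}=0:
  i=0: a_0=5, p_0 = 5*1 + 0 = 5, q_0 = 5*0 + 1 = 1.
  i=1: a_1=5, p_1 = 5*5 + 1 = 26, q_1 = 5*1 + 0 = 5.
  i=2: a_2=6, p_2 = 6*26 + 5 = 161, q_2 = 6*5 + 1 = 31.
  i=3: a_3=4, p_3 = 4*161 + 26 = 670, q_3 = 4*31 + 5 = 129.
  i=4: a_4=3, p_4 = 3*670 + 161 = 2171, q_4 = 3*129 + 31 = 418.
  i=5: a_5=3, p_5 = 3*2171 + 670 = 7183, q_5 = 3*418 + 129 = 1383.

5/1, 26/5, 161/31, 670/129, 2171/418, 7183/1383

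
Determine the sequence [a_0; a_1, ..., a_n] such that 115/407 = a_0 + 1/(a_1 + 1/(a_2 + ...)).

[0; 3, 1, 1, 5, 1, 8]

Run the Euclidean algorithm on 115 and 407; the successive quotients are the partial quotients a_0, a_1, ... (each step inverts the fractional part left over by the previous one):
  115 = 0*407 + 115, so a_0 = 0.
  407 = 3*115 + 62, so a_1 = 3.
  115 = 1*62 + 53, so a_2 = 1.
  62 = 1*53 + 9, so a_3 = 1.
  53 = 5*9 + 8, so a_4 = 5.
  9 = 1*8 + 1, so a_5 = 1.
  8 = 8*1 + 0, so a_6 = 8.
The remainder reaches 0 after 7 divisions, so the expansion has 7 partial quotients, read off in order.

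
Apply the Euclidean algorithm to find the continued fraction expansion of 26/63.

Run the Euclidean algorithm on 26 and 63; the successive quotients are the partial quotients a_0, a_1, ... (each step inverts the fractional part left over by the previous one):
  26 = 0*63 + 26, so a_0 = 0.
  63 = 2*26 + 11, so a_1 = 2.
  26 = 2*11 + 4, so a_2 = 2.
  11 = 2*4 + 3, so a_3 = 2.
  4 = 1*3 + 1, so a_4 = 1.
  3 = 3*1 + 0, so a_5 = 3.
The remainder reaches 0 after 6 divisions, so the expansion has 6 partial quotients, read off in order.

[0; 2, 2, 2, 1, 3]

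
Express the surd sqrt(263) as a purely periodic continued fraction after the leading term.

Write x_i = (sqrt(263) + m_i)/d_i with (m_0, d_0) = (0, 1). a_0 = floor(sqrt(263)) = 16, since 16^2 = 256 <= 263 < 289 = 17^2.
Iterate m_{i+1} = d_i*a_i - m_i, d_{i+1} = (263 - m_{i+1}^2)/d_i, a_{i+1} = floor((a_0 + m_{i+1})/d_{i+1}):
  m_1 = 1*16 - 0 = 16, d_1 = (263 - 16^2)/1 = 7/1 = 7, a_1 = floor((16 + 16)/7) = 4.
  m_2 = 7*4 - 16 = 12, d_2 = (263 - 12^2)/7 = 119/7 = 17, a_2 = floor((16 + 12)/17) = 1.
  m_3 = 17*1 - 12 = 5, d_3 = (263 - 5^2)/17 = 238/17 = 14, a_3 = floor((16 + 5)/14) = 1.
  m_4 = 14*1 - 5 = 9, d_4 = (263 - 9^2)/14 = 182/14 = 13, a_4 = floor((16 + 9)/13) = 1.
  m_5 = 13*1 - 9 = 4, d_5 = (263 - 4^2)/13 = 247/13 = 19, a_5 = floor((16 + 4)/19) = 1.
  m_6 = 19*1 - 4 = 15, d_6 = (263 - 15^2)/19 = 38/19 = 2, a_6 = floor((16 + 15)/2) = 15.
  m_7 = 2*15 - 15 = 15, d_7 = (263 - 15^2)/2 = 38/2 = 19, a_7 = floor((16 + 15)/19) = 1.
  m_8 = 19*1 - 15 = 4, d_8 = (263 - 4^2)/19 = 247/19 = 13, a_8 = floor((16 + 4)/13) = 1.
  m_9 = 13*1 - 4 = 9, d_9 = (263 - 9^2)/13 = 182/13 = 14, a_9 = floor((16 + 9)/14) = 1.
  m_10 = 14*1 - 9 = 5, d_10 = (263 - 5^2)/14 = 238/14 = 17, a_10 = floor((16 + 5)/17) = 1.
  m_11 = 17*1 - 5 = 12, d_11 = (263 - 12^2)/17 = 119/17 = 7, a_11 = floor((16 + 12)/7) = 4.
  m_12 = 7*4 - 12 = 16, d_12 = (263 - 16^2)/7 = 7/7 = 1, a_12 = floor((16 + 16)/1) = 32.
  m_13 = 1*32 - 16 = 16, d_13 = (263 - 16^2)/1 = 7/1 = 7: (m_13, d_13) = (m_1, d_1) = (16, 7), so from here the quotients repeat a_1, ..., a_12; the period length is 12.
Hence the expansion of sqrt(263) is a_0 = 16 followed by the repeating block 4, 1, 1, 1, 1, 15, 1, 1, 1, 1, 4, 32 (period 12).

[16; (4, 1, 1, 1, 1, 15, 1, 1, 1, 1, 4, 32)]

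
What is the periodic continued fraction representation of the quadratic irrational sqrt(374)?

Write x_i = (sqrt(374) + m_i)/d_i with (m_0, d_0) = (0, 1). a_0 = floor(sqrt(374)) = 19, since 19^2 = 361 <= 374 < 400 = 20^2.
Iterate m_{i+1} = d_i*a_i - m_i, d_{i+1} = (374 - m_{i+1}^2)/d_i, a_{i+1} = floor((a_0 + m_{i+1})/d_{i+1}):
  m_1 = 1*19 - 0 = 19, d_1 = (374 - 19^2)/1 = 13/1 = 13, a_1 = floor((19 + 19)/13) = 2.
  m_2 = 13*2 - 19 = 7, d_2 = (374 - 7^2)/13 = 325/13 = 25, a_2 = floor((19 + 7)/25) = 1.
  m_3 = 25*1 - 7 = 18, d_3 = (374 - 18^2)/25 = 50/25 = 2, a_3 = floor((19 + 18)/2) = 18.
  m_4 = 2*18 - 18 = 18, d_4 = (374 - 18^2)/2 = 50/2 = 25, a_4 = floor((19 + 18)/25) = 1.
  m_5 = 25*1 - 18 = 7, d_5 = (374 - 7^2)/25 = 325/25 = 13, a_5 = floor((19 + 7)/13) = 2.
  m_6 = 13*2 - 7 = 19, d_6 = (374 - 19^2)/13 = 13/13 = 1, a_6 = floor((19 + 19)/1) = 38.
  m_7 = 1*38 - 19 = 19, d_7 = (374 - 19^2)/1 = 13/1 = 13: (m_7, d_7) = (m_1, d_1) = (19, 13), so from here the quotients repeat a_1, ..., a_6; the period length is 6.
Hence the expansion of sqrt(374) is a_0 = 19 followed by the repeating block 2, 1, 18, 1, 2, 38 (period 6).

[19; (2, 1, 18, 1, 2, 38)]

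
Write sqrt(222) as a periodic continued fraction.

[14; (1, 8, 1, 28)]

Write x_i = (sqrt(222) + m_i)/d_i with (m_0, d_0) = (0, 1). a_0 = floor(sqrt(222)) = 14, since 14^2 = 196 <= 222 < 225 = 15^2.
Iterate m_{i+1} = d_i*a_i - m_i, d_{i+1} = (222 - m_{i+1}^2)/d_i, a_{i+1} = floor((a_0 + m_{i+1})/d_{i+1}):
  m_1 = 1*14 - 0 = 14, d_1 = (222 - 14^2)/1 = 26/1 = 26, a_1 = floor((14 + 14)/26) = 1.
  m_2 = 26*1 - 14 = 12, d_2 = (222 - 12^2)/26 = 78/26 = 3, a_2 = floor((14 + 12)/3) = 8.
  m_3 = 3*8 - 12 = 12, d_3 = (222 - 12^2)/3 = 78/3 = 26, a_3 = floor((14 + 12)/26) = 1.
  m_4 = 26*1 - 12 = 14, d_4 = (222 - 14^2)/26 = 26/26 = 1, a_4 = floor((14 + 14)/1) = 28.
  m_5 = 1*28 - 14 = 14, d_5 = (222 - 14^2)/1 = 26/1 = 26: (m_5, d_5) = (m_1, d_1) = (14, 26), so from here the quotients repeat a_1, ..., a_4; the period length is 4.
Hence the expansion of sqrt(222) is a_0 = 14 followed by the repeating block 1, 8, 1, 28 (period 4).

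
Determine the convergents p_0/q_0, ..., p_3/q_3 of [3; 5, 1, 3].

3/1, 16/5, 19/6, 73/23

Using the convergent recurrence p_i = a_i*p_{i-1} + p_{i-2}, q_i = a_i*q_{i-1} + q_{i-2} with p_{-2}=0, p_{-1}=1, q_{-2}=1, q_{-1}=0:
  i=0: a_0=3, p_0 = 3*1 + 0 = 3, q_0 = 3*0 + 1 = 1.
  i=1: a_1=5, p_1 = 5*3 + 1 = 16, q_1 = 5*1 + 0 = 5.
  i=2: a_2=1, p_2 = 1*16 + 3 = 19, q_2 = 1*5 + 1 = 6.
  i=3: a_3=3, p_3 = 3*19 + 16 = 73, q_3 = 3*6 + 5 = 23.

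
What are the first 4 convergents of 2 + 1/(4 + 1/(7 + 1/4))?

Using the convergent recurrence p_i = a_i*p_{i-1} + p_{i-2}, q_i = a_i*q_{i-1} + q_{i-2} with p_{-2}=0, p_{-1}=1, q_{-2}=1, q_{-1}=0:
  i=0: a_0=2, p_0 = 2*1 + 0 = 2, q_0 = 2*0 + 1 = 1.
  i=1: a_1=4, p_1 = 4*2 + 1 = 9, q_1 = 4*1 + 0 = 4.
  i=2: a_2=7, p_2 = 7*9 + 2 = 65, q_2 = 7*4 + 1 = 29.
  i=3: a_3=4, p_3 = 4*65 + 9 = 269, q_3 = 4*29 + 4 = 120.

2/1, 9/4, 65/29, 269/120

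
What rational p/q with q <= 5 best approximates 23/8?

14/5

Expand x = 23/8 as a continued fraction with the Euclidean algorithm:
  23 = 2*8 + 7, so a_0 = 2.
  8 = 1*7 + 1, so a_1 = 1.
  7 = 7*1 + 0, so a_2 = 7.
so x = [2; 1, 7].
Convergents (p_i = a_i*p_{i-1} + p_{i-2}, q_i = a_i*q_{i-1} + q_{i-2} with p_{-2}=0, p_{-1}=1, q_{-2}=1, q_{-1}=0), until the denominator exceeds 5:
  i=0: a_0=2, p_0 = 2*1 + 0 = 2, q_0 = 2*0 + 1 = 1.
  i=1: a_1=1, p_1 = 1*2 + 1 = 3, q_1 = 1*1 + 0 = 1.
  i=2: a_2=7, p_2 = 7*3 + 2 = 23, q_2 = 7*1 + 1 = 8.
q_2 = 8 > 5, so the last convergent with denominator <= 5 is p_1/q_1 = 3/1.
The closest fraction with denominator <= 5 is either p_1/q_1 or the intermediate fraction (k*p_1 + p_0)/(k*q_1 + q_0) with the largest k >= 1 whose denominator stays <= 5; these approach x as k grows, and every other convergent or intermediate fraction in range is farther away.
Largest k: floor((5 - q_0)/q_1) = floor((5 - 1)/1) = 4.
That gives (4*3 + 2)/(4*1 + 1) = 14/5.
Compare the errors: |x - 3/1| = |23*1 - 3*8|/(8*1) = 1/8, and |x - 14/5| = |23*5 - 14*8|/(8*5) = 3/40.
Cross-multiplying, 3*8 = 24 < 40 = 1*40, so 3/40 is smaller: the intermediate fraction 14/5 is closer to x than 3/1.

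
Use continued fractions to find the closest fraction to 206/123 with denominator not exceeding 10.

5/3

Expand x = 206/123 as a continued fraction with the Euclidean algorithm:
  206 = 1*123 + 83, so a_0 = 1.
  123 = 1*83 + 40, so a_1 = 1.
  83 = 2*40 + 3, so a_2 = 2.
  40 = 13*3 + 1, so a_3 = 13.
  3 = 3*1 + 0, so a_4 = 3.
so x = [1; 1, 2, 13, 3].
Convergents (p_i = a_i*p_{i-1} + p_{i-2}, q_i = a_i*q_{i-1} + q_{i-2} with p_{-2}=0, p_{-1}=1, q_{-2}=1, q_{-1}=0), until the denominator exceeds 10:
  i=0: a_0=1, p_0 = 1*1 + 0 = 1, q_0 = 1*0 + 1 = 1.
  i=1: a_1=1, p_1 = 1*1 + 1 = 2, q_1 = 1*1 + 0 = 1.
  i=2: a_2=2, p_2 = 2*2 + 1 = 5, q_2 = 2*1 + 1 = 3.
  i=3: a_3=13, p_3 = 13*5 + 2 = 67, q_3 = 13*3 + 1 = 40.
q_3 = 40 > 10, so the last convergent with denominator <= 10 is p_2/q_2 = 5/3.
The closest fraction with denominator <= 10 is either p_2/q_2 or the intermediate fraction (k*p_2 + p_1)/(k*q_2 + q_1) with the largest k >= 1 whose denominator stays <= 10; these approach x as k grows, and every other convergent or intermediate fraction in range is farther away.
Largest k: floor((10 - q_1)/q_2) = floor((10 - 1)/3) = 3.
That gives (3*5 + 2)/(3*3 + 1) = 17/10.
Compare the errors: |x - 5/3| = |206*3 - 5*123|/(123*3) = 3/369, and |x - 17/10| = |206*10 - 17*123|/(123*10) = 31/1230.
Cross-multiplying, 3*1230 = 3690 < 11439 = 31*369, so 3/369 is smaller: the convergent 5/3 is closer to x than 17/10.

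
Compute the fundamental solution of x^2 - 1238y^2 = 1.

(x, y) = (902501, 25650)

First expand sqrt(1238) as a continued fraction. With x_i = (sqrt(1238) + m_i)/d_i and (m_0, d_0) = (0, 1): a_0 = floor(sqrt(1238)) = 35, since 35^2 = 1225 <= 1238 < 1296 = 36^2.
Iterate m_{i+1} = d_i*a_i - m_i, d_{i+1} = (1238 - m_{i+1}^2)/d_i, a_{i+1} = floor((a_0 + m_{i+1})/d_{i+1}):
  m_1 = 1*35 - 0 = 35, d_1 = (1238 - 35^2)/1 = 13/1 = 13, a_1 = floor((35 + 35)/13) = 5.
  m_2 = 13*5 - 35 = 30, d_2 = (1238 - 30^2)/13 = 338/13 = 26, a_2 = floor((35 + 30)/26) = 2.
  m_3 = 26*2 - 30 = 22, d_3 = (1238 - 22^2)/26 = 754/26 = 29, a_3 = floor((35 + 22)/29) = 1.
  m_4 = 29*1 - 22 = 7, d_4 = (1238 - 7^2)/29 = 1189/29 = 41, a_4 = floor((35 + 7)/41) = 1.
  m_5 = 41*1 - 7 = 34, d_5 = (1238 - 34^2)/41 = 82/41 = 2, a_5 = floor((35 + 34)/2) = 34.
  m_6 = 2*34 - 34 = 34, d_6 = (1238 - 34^2)/2 = 82/2 = 41, a_6 = floor((35 + 34)/41) = 1.
  m_7 = 41*1 - 34 = 7, d_7 = (1238 - 7^2)/41 = 1189/41 = 29, a_7 = floor((35 + 7)/29) = 1.
  m_8 = 29*1 - 7 = 22, d_8 = (1238 - 22^2)/29 = 754/29 = 26, a_8 = floor((35 + 22)/26) = 2.
  m_9 = 26*2 - 22 = 30, d_9 = (1238 - 30^2)/26 = 338/26 = 13, a_9 = floor((35 + 30)/13) = 5.
  m_10 = 13*5 - 30 = 35, d_10 = (1238 - 35^2)/13 = 13/13 = 1, a_10 = floor((35 + 35)/1) = 70.
  m_11 = 1*70 - 35 = 35, d_11 = (1238 - 35^2)/1 = 13/1 = 13: (m_11, d_11) = (m_1, d_1) = (35, 13), so from here the quotients repeat a_1, ..., a_10; the period length is 10.
So sqrt(1238) = [35; (5, 2, 1, 1, 34, 1, 1, 2, 5, 70)] with period length k = 10.
k is even, so the fundamental solution of x^2 - 1238y^2 = 1 is (p_{k-1}, q_{k-1}) = (p_9, q_9); compute convergents through index 9.
Convergents (p_i = a_i*p_{i-1} + p_{i-2}, q_i = a_i*q_{i-1} + q_{i-2} with p_{-2}=0, p_{-1}=1, q_{-2}=1, q_{-1}=0):
  i=0: a_0=35, p_0 = 35*1 + 0 = 35, q_0 = 35*0 + 1 = 1.
  i=1: a_1=5, p_1 = 5*35 + 1 = 176, q_1 = 5*1 + 0 = 5.
  i=2: a_2=2, p_2 = 2*176 + 35 = 387, q_2 = 2*5 + 1 = 11.
  i=3: a_3=1, p_3 = 1*387 + 176 = 563, q_3 = 1*11 + 5 = 16.
  i=4: a_4=1, p_4 = 1*563 + 387 = 950, q_4 = 1*16 + 11 = 27.
  i=5: a_5=34, p_5 = 34*950 + 563 = 32863, q_5 = 34*27 + 16 = 934.
  i=6: a_6=1, p_6 = 1*32863 + 950 = 33813, q_6 = 1*934 + 27 = 961.
  i=7: a_7=1, p_7 = 1*33813 + 32863 = 66676, q_7 = 1*961 + 934 = 1895.
  i=8: a_8=2, p_8 = 2*66676 + 33813 = 167165, q_8 = 2*1895 + 961 = 4751.
  i=9: a_9=5, p_9 = 5*167165 + 66676 = 902501, q_9 = 5*4751 + 1895 = 25650.
Check: 902501^2 - 1238*25650^2 = 814508055001 - 814508055000 = 1, so (x, y) = (902501, 25650) solves the equation, and by the theorem it is the least positive solution.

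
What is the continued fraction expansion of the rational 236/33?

[7; 6, 1, 1, 2]

Run the Euclidean algorithm on 236 and 33; the successive quotients are the partial quotients a_0, a_1, ... (each step inverts the fractional part left over by the previous one):
  236 = 7*33 + 5, so a_0 = 7.
  33 = 6*5 + 3, so a_1 = 6.
  5 = 1*3 + 2, so a_2 = 1.
  3 = 1*2 + 1, so a_3 = 1.
  2 = 2*1 + 0, so a_4 = 2.
The remainder reaches 0 after 5 divisions, so the expansion has 5 partial quotients, read off in order.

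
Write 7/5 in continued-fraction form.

Run the Euclidean algorithm on 7 and 5; the successive quotients are the partial quotients a_0, a_1, ... (each step inverts the fractional part left over by the previous one):
  7 = 1*5 + 2, so a_0 = 1.
  5 = 2*2 + 1, so a_1 = 2.
  2 = 2*1 + 0, so a_2 = 2.
The remainder reaches 0 after 3 divisions, so the expansion has 3 partial quotients, read off in order.

[1; 2, 2]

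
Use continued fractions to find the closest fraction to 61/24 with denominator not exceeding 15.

Expand x = 61/24 as a continued fraction with the Euclidean algorithm:
  61 = 2*24 + 13, so a_0 = 2.
  24 = 1*13 + 11, so a_1 = 1.
  13 = 1*11 + 2, so a_2 = 1.
  11 = 5*2 + 1, so a_3 = 5.
  2 = 2*1 + 0, so a_4 = 2.
so x = [2; 1, 1, 5, 2].
Convergents (p_i = a_i*p_{i-1} + p_{i-2}, q_i = a_i*q_{i-1} + q_{i-2} with p_{-2}=0, p_{-1}=1, q_{-2}=1, q_{-1}=0), until the denominator exceeds 15:
  i=0: a_0=2, p_0 = 2*1 + 0 = 2, q_0 = 2*0 + 1 = 1.
  i=1: a_1=1, p_1 = 1*2 + 1 = 3, q_1 = 1*1 + 0 = 1.
  i=2: a_2=1, p_2 = 1*3 + 2 = 5, q_2 = 1*1 + 1 = 2.
  i=3: a_3=5, p_3 = 5*5 + 3 = 28, q_3 = 5*2 + 1 = 11.
  i=4: a_4=2, p_4 = 2*28 + 5 = 61, q_4 = 2*11 + 2 = 24.
q_4 = 24 > 15, so the last convergent with denominator <= 15 is p_3/q_3 = 28/11.
The closest fraction with denominator <= 15 is either p_3/q_3 or the intermediate fraction (k*p_3 + p_2)/(k*q_3 + q_2) with the largest k >= 1 whose denominator stays <= 15; these approach x as k grows, and every other convergent or intermediate fraction in range is farther away.
Largest k: floor((15 - q_2)/q_3) = floor((15 - 2)/11) = 1.
That gives (1*28 + 5)/(1*11 + 2) = 33/13.
Compare the errors: |x - 28/11| = |61*11 - 28*24|/(24*11) = 1/264, and |x - 33/13| = |61*13 - 33*24|/(24*13) = 1/312.
Cross-multiplying, 1*264 = 264 < 312 = 1*312, so 1/312 is smaller: the intermediate fraction 33/13 is closer to x than 28/11.

33/13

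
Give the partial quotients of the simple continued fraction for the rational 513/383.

Run the Euclidean algorithm on 513 and 383; the successive quotients are the partial quotients a_0, a_1, ... (each step inverts the fractional part left over by the previous one):
  513 = 1*383 + 130, so a_0 = 1.
  383 = 2*130 + 123, so a_1 = 2.
  130 = 1*123 + 7, so a_2 = 1.
  123 = 17*7 + 4, so a_3 = 17.
  7 = 1*4 + 3, so a_4 = 1.
  4 = 1*3 + 1, so a_5 = 1.
  3 = 3*1 + 0, so a_6 = 3.
The remainder reaches 0 after 7 divisions, so the expansion has 7 partial quotients, read off in order.

[1; 2, 1, 17, 1, 1, 3]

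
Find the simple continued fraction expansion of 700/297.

[2; 2, 1, 4, 21]

Run the Euclidean algorithm on 700 and 297; the successive quotients are the partial quotients a_0, a_1, ... (each step inverts the fractional part left over by the previous one):
  700 = 2*297 + 106, so a_0 = 2.
  297 = 2*106 + 85, so a_1 = 2.
  106 = 1*85 + 21, so a_2 = 1.
  85 = 4*21 + 1, so a_3 = 4.
  21 = 21*1 + 0, so a_4 = 21.
The remainder reaches 0 after 5 divisions, so the expansion has 5 partial quotients, read off in order.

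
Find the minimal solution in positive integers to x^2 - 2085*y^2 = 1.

First expand sqrt(2085) as a continued fraction. With x_i = (sqrt(2085) + m_i)/d_i and (m_0, d_0) = (0, 1): a_0 = floor(sqrt(2085)) = 45, since 45^2 = 2025 <= 2085 < 2116 = 46^2.
Iterate m_{i+1} = d_i*a_i - m_i, d_{i+1} = (2085 - m_{i+1}^2)/d_i, a_{i+1} = floor((a_0 + m_{i+1})/d_{i+1}):
  m_1 = 1*45 - 0 = 45, d_1 = (2085 - 45^2)/1 = 60/1 = 60, a_1 = floor((45 + 45)/60) = 1.
  m_2 = 60*1 - 45 = 15, d_2 = (2085 - 15^2)/60 = 1860/60 = 31, a_2 = floor((45 + 15)/31) = 1.
  m_3 = 31*1 - 15 = 16, d_3 = (2085 - 16^2)/31 = 1829/31 = 59, a_3 = floor((45 + 16)/59) = 1.
  m_4 = 59*1 - 16 = 43, d_4 = (2085 - 43^2)/59 = 236/59 = 4, a_4 = floor((45 + 43)/4) = 22.
  m_5 = 4*22 - 43 = 45, d_5 = (2085 - 45^2)/4 = 60/4 = 15, a_5 = floor((45 + 45)/15) = 6.
  m_6 = 15*6 - 45 = 45, d_6 = (2085 - 45^2)/15 = 60/15 = 4, a_6 = floor((45 + 45)/4) = 22.
  m_7 = 4*22 - 45 = 43, d_7 = (2085 - 43^2)/4 = 236/4 = 59, a_7 = floor((45 + 43)/59) = 1.
  m_8 = 59*1 - 43 = 16, d_8 = (2085 - 16^2)/59 = 1829/59 = 31, a_8 = floor((45 + 16)/31) = 1.
  m_9 = 31*1 - 16 = 15, d_9 = (2085 - 15^2)/31 = 1860/31 = 60, a_9 = floor((45 + 15)/60) = 1.
  m_10 = 60*1 - 15 = 45, d_10 = (2085 - 45^2)/60 = 60/60 = 1, a_10 = floor((45 + 45)/1) = 90.
  m_11 = 1*90 - 45 = 45, d_11 = (2085 - 45^2)/1 = 60/1 = 60: (m_11, d_11) = (m_1, d_1) = (45, 60), so from here the quotients repeat a_1, ..., a_10; the period length is 10.
So sqrt(2085) = [45; (1, 1, 1, 22, 6, 22, 1, 1, 1, 90)] with period length k = 10.
k is even, so the fundamental solution of x^2 - 2085y^2 = 1 is (p_{k-1}, q_{k-1}) = (p_9, q_9); compute convergents through index 9.
Convergents (p_i = a_i*p_{i-1} + p_{i-2}, q_i = a_i*q_{i-1} + q_{i-2} with p_{-2}=0, p_{-1}=1, q_{-2}=1, q_{-1}=0):
  i=0: a_0=45, p_0 = 45*1 + 0 = 45, q_0 = 45*0 + 1 = 1.
  i=1: a_1=1, p_1 = 1*45 + 1 = 46, q_1 = 1*1 + 0 = 1.
  i=2: a_2=1, p_2 = 1*46 + 45 = 91, q_2 = 1*1 + 1 = 2.
  i=3: a_3=1, p_3 = 1*91 + 46 = 137, q_3 = 1*2 + 1 = 3.
  i=4: a_4=22, p_4 = 22*137 + 91 = 3105, q_4 = 22*3 + 2 = 68.
  i=5: a_5=6, p_5 = 6*3105 + 137 = 18767, q_5 = 6*68 + 3 = 411.
  i=6: a_6=22, p_6 = 22*18767 + 3105 = 415979, q_6 = 22*411 + 68 = 9110.
  i=7: a_7=1, p_7 = 1*415979 + 18767 = 434746, q_7 = 1*9110 + 411 = 9521.
  i=8: a_8=1, p_8 = 1*434746 + 415979 = 850725, q_8 = 1*9521 + 9110 = 18631.
  i=9: a_9=1, p_9 = 1*850725 + 434746 = 1285471, q_9 = 1*18631 + 9521 = 28152.
Check: 1285471^2 - 2085*28152^2 = 1652435691841 - 1652435691840 = 1, so (x, y) = (1285471, 28152) solves the equation, and by the theorem it is the least positive solution.

(x, y) = (1285471, 28152)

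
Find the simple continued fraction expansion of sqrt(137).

[11; (1, 2, 2, 1, 1, 2, 2, 1, 22)]

Write x_i = (sqrt(137) + m_i)/d_i with (m_0, d_0) = (0, 1). a_0 = floor(sqrt(137)) = 11, since 11^2 = 121 <= 137 < 144 = 12^2.
Iterate m_{i+1} = d_i*a_i - m_i, d_{i+1} = (137 - m_{i+1}^2)/d_i, a_{i+1} = floor((a_0 + m_{i+1})/d_{i+1}):
  m_1 = 1*11 - 0 = 11, d_1 = (137 - 11^2)/1 = 16/1 = 16, a_1 = floor((11 + 11)/16) = 1.
  m_2 = 16*1 - 11 = 5, d_2 = (137 - 5^2)/16 = 112/16 = 7, a_2 = floor((11 + 5)/7) = 2.
  m_3 = 7*2 - 5 = 9, d_3 = (137 - 9^2)/7 = 56/7 = 8, a_3 = floor((11 + 9)/8) = 2.
  m_4 = 8*2 - 9 = 7, d_4 = (137 - 7^2)/8 = 88/8 = 11, a_4 = floor((11 + 7)/11) = 1.
  m_5 = 11*1 - 7 = 4, d_5 = (137 - 4^2)/11 = 121/11 = 11, a_5 = floor((11 + 4)/11) = 1.
  m_6 = 11*1 - 4 = 7, d_6 = (137 - 7^2)/11 = 88/11 = 8, a_6 = floor((11 + 7)/8) = 2.
  m_7 = 8*2 - 7 = 9, d_7 = (137 - 9^2)/8 = 56/8 = 7, a_7 = floor((11 + 9)/7) = 2.
  m_8 = 7*2 - 9 = 5, d_8 = (137 - 5^2)/7 = 112/7 = 16, a_8 = floor((11 + 5)/16) = 1.
  m_9 = 16*1 - 5 = 11, d_9 = (137 - 11^2)/16 = 16/16 = 1, a_9 = floor((11 + 11)/1) = 22.
  m_10 = 1*22 - 11 = 11, d_10 = (137 - 11^2)/1 = 16/1 = 16: (m_10, d_10) = (m_1, d_1) = (11, 16), so from here the quotients repeat a_1, ..., a_9; the period length is 9.
Hence the expansion of sqrt(137) is a_0 = 11 followed by the repeating block 1, 2, 2, 1, 1, 2, 2, 1, 22 (period 9).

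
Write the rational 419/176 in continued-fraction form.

[2; 2, 1, 1, 1, 2, 8]

Run the Euclidean algorithm on 419 and 176; the successive quotients are the partial quotients a_0, a_1, ... (each step inverts the fractional part left over by the previous one):
  419 = 2*176 + 67, so a_0 = 2.
  176 = 2*67 + 42, so a_1 = 2.
  67 = 1*42 + 25, so a_2 = 1.
  42 = 1*25 + 17, so a_3 = 1.
  25 = 1*17 + 8, so a_4 = 1.
  17 = 2*8 + 1, so a_5 = 2.
  8 = 8*1 + 0, so a_6 = 8.
The remainder reaches 0 after 7 divisions, so the expansion has 7 partial quotients, read off in order.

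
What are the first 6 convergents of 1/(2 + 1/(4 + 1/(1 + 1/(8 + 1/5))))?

Using the convergent recurrence p_i = a_i*p_{i-1} + p_{i-2}, q_i = a_i*q_{i-1} + q_{i-2} with p_{-2}=0, p_{-1}=1, q_{-2}=1, q_{-1}=0:
  i=0: a_0=0, p_0 = 0*1 + 0 = 0, q_0 = 0*0 + 1 = 1.
  i=1: a_1=2, p_1 = 2*0 + 1 = 1, q_1 = 2*1 + 0 = 2.
  i=2: a_2=4, p_2 = 4*1 + 0 = 4, q_2 = 4*2 + 1 = 9.
  i=3: a_3=1, p_3 = 1*4 + 1 = 5, q_3 = 1*9 + 2 = 11.
  i=4: a_4=8, p_4 = 8*5 + 4 = 44, q_4 = 8*11 + 9 = 97.
  i=5: a_5=5, p_5 = 5*44 + 5 = 225, q_5 = 5*97 + 11 = 496.

0/1, 1/2, 4/9, 5/11, 44/97, 225/496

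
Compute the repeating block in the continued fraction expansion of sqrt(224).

Write x_i = (sqrt(224) + m_i)/d_i with (m_0, d_0) = (0, 1). a_0 = floor(sqrt(224)) = 14, since 14^2 = 196 <= 224 < 225 = 15^2.
Iterate m_{i+1} = d_i*a_i - m_i, d_{i+1} = (224 - m_{i+1}^2)/d_i, a_{i+1} = floor((a_0 + m_{i+1})/d_{i+1}):
  m_1 = 1*14 - 0 = 14, d_1 = (224 - 14^2)/1 = 28/1 = 28, a_1 = floor((14 + 14)/28) = 1.
  m_2 = 28*1 - 14 = 14, d_2 = (224 - 14^2)/28 = 28/28 = 1, a_2 = floor((14 + 14)/1) = 28.
  m_3 = 1*28 - 14 = 14, d_3 = (224 - 14^2)/1 = 28/1 = 28: (m_3, d_3) = (m_1, d_1) = (14, 28), so from here the quotients repeat a_1, a_2; the period length is 2.
Hence the expansion of sqrt(224) is a_0 = 14 followed by the repeating block 1, 28 (period 2).

[14; (1, 28)]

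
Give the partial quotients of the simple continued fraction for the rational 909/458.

[1; 1, 64, 2, 3]

Run the Euclidean algorithm on 909 and 458; the successive quotients are the partial quotients a_0, a_1, ... (each step inverts the fractional part left over by the previous one):
  909 = 1*458 + 451, so a_0 = 1.
  458 = 1*451 + 7, so a_1 = 1.
  451 = 64*7 + 3, so a_2 = 64.
  7 = 2*3 + 1, so a_3 = 2.
  3 = 3*1 + 0, so a_4 = 3.
The remainder reaches 0 after 5 divisions, so the expansion has 5 partial quotients, read off in order.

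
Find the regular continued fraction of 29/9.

Run the Euclidean algorithm on 29 and 9; the successive quotients are the partial quotients a_0, a_1, ... (each step inverts the fractional part left over by the previous one):
  29 = 3*9 + 2, so a_0 = 3.
  9 = 4*2 + 1, so a_1 = 4.
  2 = 2*1 + 0, so a_2 = 2.
The remainder reaches 0 after 3 divisions, so the expansion has 3 partial quotients, read off in order.

[3; 4, 2]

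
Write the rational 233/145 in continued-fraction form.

[1; 1, 1, 1, 1, 5, 5]

Run the Euclidean algorithm on 233 and 145; the successive quotients are the partial quotients a_0, a_1, ... (each step inverts the fractional part left over by the previous one):
  233 = 1*145 + 88, so a_0 = 1.
  145 = 1*88 + 57, so a_1 = 1.
  88 = 1*57 + 31, so a_2 = 1.
  57 = 1*31 + 26, so a_3 = 1.
  31 = 1*26 + 5, so a_4 = 1.
  26 = 5*5 + 1, so a_5 = 5.
  5 = 5*1 + 0, so a_6 = 5.
The remainder reaches 0 after 7 divisions, so the expansion has 7 partial quotients, read off in order.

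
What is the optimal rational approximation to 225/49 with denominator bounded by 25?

Expand x = 225/49 as a continued fraction with the Euclidean algorithm:
  225 = 4*49 + 29, so a_0 = 4.
  49 = 1*29 + 20, so a_1 = 1.
  29 = 1*20 + 9, so a_2 = 1.
  20 = 2*9 + 2, so a_3 = 2.
  9 = 4*2 + 1, so a_4 = 4.
  2 = 2*1 + 0, so a_5 = 2.
so x = [4; 1, 1, 2, 4, 2].
Convergents (p_i = a_i*p_{i-1} + p_{i-2}, q_i = a_i*q_{i-1} + q_{i-2} with p_{-2}=0, p_{-1}=1, q_{-2}=1, q_{-1}=0), until the denominator exceeds 25:
  i=0: a_0=4, p_0 = 4*1 + 0 = 4, q_0 = 4*0 + 1 = 1.
  i=1: a_1=1, p_1 = 1*4 + 1 = 5, q_1 = 1*1 + 0 = 1.
  i=2: a_2=1, p_2 = 1*5 + 4 = 9, q_2 = 1*1 + 1 = 2.
  i=3: a_3=2, p_3 = 2*9 + 5 = 23, q_3 = 2*2 + 1 = 5.
  i=4: a_4=4, p_4 = 4*23 + 9 = 101, q_4 = 4*5 + 2 = 22.
  i=5: a_5=2, p_5 = 2*101 + 23 = 225, q_5 = 2*22 + 5 = 49.
q_5 = 49 > 25, so the last convergent with denominator <= 25 is p_4/q_4 = 101/22.
The closest fraction with denominator <= 25 is either p_4/q_4 or the intermediate fraction (k*p_4 + p_3)/(k*q_4 + q_3) with the largest k >= 1 whose denominator stays <= 25; these approach x as k grows, and every other convergent or intermediate fraction in range is farther away.
Largest k: floor((25 - q_3)/q_4) = floor((25 - 5)/22) = 0.
Since k = 0, no intermediate fraction beyond p_4/q_4 has denominator <= 25, so the convergent 101/22 is the closest (its error is |225*22 - 101*49|/(49*22) = 1/1078).

101/22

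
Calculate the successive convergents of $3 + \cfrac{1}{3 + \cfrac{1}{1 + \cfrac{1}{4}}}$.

Using the convergent recurrence p_i = a_i*p_{i-1} + p_{i-2}, q_i = a_i*q_{i-1} + q_{i-2} with p_{-2}=0, p_{-1}=1, q_{-2}=1, q_{-1}=0:
  i=0: a_0=3, p_0 = 3*1 + 0 = 3, q_0 = 3*0 + 1 = 1.
  i=1: a_1=3, p_1 = 3*3 + 1 = 10, q_1 = 3*1 + 0 = 3.
  i=2: a_2=1, p_2 = 1*10 + 3 = 13, q_2 = 1*3 + 1 = 4.
  i=3: a_3=4, p_3 = 4*13 + 10 = 62, q_3 = 4*4 + 3 = 19.

3/1, 10/3, 13/4, 62/19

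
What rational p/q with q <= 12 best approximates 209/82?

Expand x = 209/82 as a continued fraction with the Euclidean algorithm:
  209 = 2*82 + 45, so a_0 = 2.
  82 = 1*45 + 37, so a_1 = 1.
  45 = 1*37 + 8, so a_2 = 1.
  37 = 4*8 + 5, so a_3 = 4.
  8 = 1*5 + 3, so a_4 = 1.
  5 = 1*3 + 2, so a_5 = 1.
  3 = 1*2 + 1, so a_6 = 1.
  2 = 2*1 + 0, so a_7 = 2.
so x = [2; 1, 1, 4, 1, 1, 1, 2].
Convergents (p_i = a_i*p_{i-1} + p_{i-2}, q_i = a_i*q_{i-1} + q_{i-2} with p_{-2}=0, p_{-1}=1, q_{-2}=1, q_{-1}=0), until the denominator exceeds 12:
  i=0: a_0=2, p_0 = 2*1 + 0 = 2, q_0 = 2*0 + 1 = 1.
  i=1: a_1=1, p_1 = 1*2 + 1 = 3, q_1 = 1*1 + 0 = 1.
  i=2: a_2=1, p_2 = 1*3 + 2 = 5, q_2 = 1*1 + 1 = 2.
  i=3: a_3=4, p_3 = 4*5 + 3 = 23, q_3 = 4*2 + 1 = 9.
  i=4: a_4=1, p_4 = 1*23 + 5 = 28, q_4 = 1*9 + 2 = 11.
  i=5: a_5=1, p_5 = 1*28 + 23 = 51, q_5 = 1*11 + 9 = 20.
q_5 = 20 > 12, so the last convergent with denominator <= 12 is p_4/q_4 = 28/11.
The closest fraction with denominator <= 12 is either p_4/q_4 or the intermediate fraction (k*p_4 + p_3)/(k*q_4 + q_3) with the largest k >= 1 whose denominator stays <= 12; these approach x as k grows, and every other convergent or intermediate fraction in range is farther away.
Largest k: floor((12 - q_3)/q_4) = floor((12 - 9)/11) = 0.
Since k = 0, no intermediate fraction beyond p_4/q_4 has denominator <= 12, so the convergent 28/11 is the closest (its error is |209*11 - 28*82|/(82*11) = 3/902).

28/11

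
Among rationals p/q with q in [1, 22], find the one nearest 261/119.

Expand x = 261/119 as a continued fraction with the Euclidean algorithm:
  261 = 2*119 + 23, so a_0 = 2.
  119 = 5*23 + 4, so a_1 = 5.
  23 = 5*4 + 3, so a_2 = 5.
  4 = 1*3 + 1, so a_3 = 1.
  3 = 3*1 + 0, so a_4 = 3.
so x = [2; 5, 5, 1, 3].
Convergents (p_i = a_i*p_{i-1} + p_{i-2}, q_i = a_i*q_{i-1} + q_{i-2} with p_{-2}=0, p_{-1}=1, q_{-2}=1, q_{-1}=0), until the denominator exceeds 22:
  i=0: a_0=2, p_0 = 2*1 + 0 = 2, q_0 = 2*0 + 1 = 1.
  i=1: a_1=5, p_1 = 5*2 + 1 = 11, q_1 = 5*1 + 0 = 5.
  i=2: a_2=5, p_2 = 5*11 + 2 = 57, q_2 = 5*5 + 1 = 26.
q_2 = 26 > 22, so the last convergent with denominator <= 22 is p_1/q_1 = 11/5.
The closest fraction with denominator <= 22 is either p_1/q_1 or the intermediate fraction (k*p_1 + p_0)/(k*q_1 + q_0) with the largest k >= 1 whose denominator stays <= 22; these approach x as k grows, and every other convergent or intermediate fraction in range is farther away.
Largest k: floor((22 - q_0)/q_1) = floor((22 - 1)/5) = 4.
That gives (4*11 + 2)/(4*5 + 1) = 46/21.
Compare the errors: |x - 11/5| = |261*5 - 11*119|/(119*5) = 4/595, and |x - 46/21| = |261*21 - 46*119|/(119*21) = 7/2499.
Cross-multiplying, 7*595 = 4165 < 9996 = 4*2499, so 7/2499 is smaller: the intermediate fraction 46/21 is closer to x than 11/5.

46/21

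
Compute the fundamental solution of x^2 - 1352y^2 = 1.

First expand sqrt(1352) as a continued fraction. With x_i = (sqrt(1352) + m_i)/d_i and (m_0, d_0) = (0, 1): a_0 = floor(sqrt(1352)) = 36, since 36^2 = 1296 <= 1352 < 1369 = 37^2.
Iterate m_{i+1} = d_i*a_i - m_i, d_{i+1} = (1352 - m_{i+1}^2)/d_i, a_{i+1} = floor((a_0 + m_{i+1})/d_{i+1}):
  m_1 = 1*36 - 0 = 36, d_1 = (1352 - 36^2)/1 = 56/1 = 56, a_1 = floor((36 + 36)/56) = 1.
  m_2 = 56*1 - 36 = 20, d_2 = (1352 - 20^2)/56 = 952/56 = 17, a_2 = floor((36 + 20)/17) = 3.
  m_3 = 17*3 - 20 = 31, d_3 = (1352 - 31^2)/17 = 391/17 = 23, a_3 = floor((36 + 31)/23) = 2.
  m_4 = 23*2 - 31 = 15, d_4 = (1352 - 15^2)/23 = 1127/23 = 49, a_4 = floor((36 + 15)/49) = 1.
  m_5 = 49*1 - 15 = 34, d_5 = (1352 - 34^2)/49 = 196/49 = 4, a_5 = floor((36 + 34)/4) = 17.
  m_6 = 4*17 - 34 = 34, d_6 = (1352 - 34^2)/4 = 196/4 = 49, a_6 = floor((36 + 34)/49) = 1.
  m_7 = 49*1 - 34 = 15, d_7 = (1352 - 15^2)/49 = 1127/49 = 23, a_7 = floor((36 + 15)/23) = 2.
  m_8 = 23*2 - 15 = 31, d_8 = (1352 - 31^2)/23 = 391/23 = 17, a_8 = floor((36 + 31)/17) = 3.
  m_9 = 17*3 - 31 = 20, d_9 = (1352 - 20^2)/17 = 952/17 = 56, a_9 = floor((36 + 20)/56) = 1.
  m_10 = 56*1 - 20 = 36, d_10 = (1352 - 36^2)/56 = 56/56 = 1, a_10 = floor((36 + 36)/1) = 72.
  m_11 = 1*72 - 36 = 36, d_11 = (1352 - 36^2)/1 = 56/1 = 56: (m_11, d_11) = (m_1, d_1) = (36, 56), so from here the quotients repeat a_1, ..., a_10; the period length is 10.
So sqrt(1352) = [36; (1, 3, 2, 1, 17, 1, 2, 3, 1, 72)] with period length k = 10.
k is even, so the fundamental solution of x^2 - 1352y^2 = 1 is (p_{k-1}, q_{k-1}) = (p_9, q_9); compute convergents through index 9.
Convergents (p_i = a_i*p_{i-1} + p_{i-2}, q_i = a_i*q_{i-1} + q_{i-2} with p_{-2}=0, p_{-1}=1, q_{-2}=1, q_{-1}=0):
  i=0: a_0=36, p_0 = 36*1 + 0 = 36, q_0 = 36*0 + 1 = 1.
  i=1: a_1=1, p_1 = 1*36 + 1 = 37, q_1 = 1*1 + 0 = 1.
  i=2: a_2=3, p_2 = 3*37 + 36 = 147, q_2 = 3*1 + 1 = 4.
  i=3: a_3=2, p_3 = 2*147 + 37 = 331, q_3 = 2*4 + 1 = 9.
  i=4: a_4=1, p_4 = 1*331 + 147 = 478, q_4 = 1*9 + 4 = 13.
  i=5: a_5=17, p_5 = 17*478 + 331 = 8457, q_5 = 17*13 + 9 = 230.
  i=6: a_6=1, p_6 = 1*8457 + 478 = 8935, q_6 = 1*230 + 13 = 243.
  i=7: a_7=2, p_7 = 2*8935 + 8457 = 26327, q_7 = 2*243 + 230 = 716.
  i=8: a_8=3, p_8 = 3*26327 + 8935 = 87916, q_8 = 3*716 + 243 = 2391.
  i=9: a_9=1, p_9 = 1*87916 + 26327 = 114243, q_9 = 1*2391 + 716 = 3107.
Check: 114243^2 - 1352*3107^2 = 13051463049 - 13051463048 = 1, so (x, y) = (114243, 3107) solves the equation, and by the theorem it is the least positive solution.

(x, y) = (114243, 3107)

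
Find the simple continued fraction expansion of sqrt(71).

Write x_i = (sqrt(71) + m_i)/d_i with (m_0, d_0) = (0, 1). a_0 = floor(sqrt(71)) = 8, since 8^2 = 64 <= 71 < 81 = 9^2.
Iterate m_{i+1} = d_i*a_i - m_i, d_{i+1} = (71 - m_{i+1}^2)/d_i, a_{i+1} = floor((a_0 + m_{i+1})/d_{i+1}):
  m_1 = 1*8 - 0 = 8, d_1 = (71 - 8^2)/1 = 7/1 = 7, a_1 = floor((8 + 8)/7) = 2.
  m_2 = 7*2 - 8 = 6, d_2 = (71 - 6^2)/7 = 35/7 = 5, a_2 = floor((8 + 6)/5) = 2.
  m_3 = 5*2 - 6 = 4, d_3 = (71 - 4^2)/5 = 55/5 = 11, a_3 = floor((8 + 4)/11) = 1.
  m_4 = 11*1 - 4 = 7, d_4 = (71 - 7^2)/11 = 22/11 = 2, a_4 = floor((8 + 7)/2) = 7.
  m_5 = 2*7 - 7 = 7, d_5 = (71 - 7^2)/2 = 22/2 = 11, a_5 = floor((8 + 7)/11) = 1.
  m_6 = 11*1 - 7 = 4, d_6 = (71 - 4^2)/11 = 55/11 = 5, a_6 = floor((8 + 4)/5) = 2.
  m_7 = 5*2 - 4 = 6, d_7 = (71 - 6^2)/5 = 35/5 = 7, a_7 = floor((8 + 6)/7) = 2.
  m_8 = 7*2 - 6 = 8, d_8 = (71 - 8^2)/7 = 7/7 = 1, a_8 = floor((8 + 8)/1) = 16.
  m_9 = 1*16 - 8 = 8, d_9 = (71 - 8^2)/1 = 7/1 = 7: (m_9, d_9) = (m_1, d_1) = (8, 7), so from here the quotients repeat a_1, ..., a_8; the period length is 8.
Hence the expansion of sqrt(71) is a_0 = 8 followed by the repeating block 2, 2, 1, 7, 1, 2, 2, 16 (period 8).

[8; (2, 2, 1, 7, 1, 2, 2, 16)]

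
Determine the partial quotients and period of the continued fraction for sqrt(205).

Write x_i = (sqrt(205) + m_i)/d_i with (m_0, d_0) = (0, 1). a_0 = floor(sqrt(205)) = 14, since 14^2 = 196 <= 205 < 225 = 15^2.
Iterate m_{i+1} = d_i*a_i - m_i, d_{i+1} = (205 - m_{i+1}^2)/d_i, a_{i+1} = floor((a_0 + m_{i+1})/d_{i+1}):
  m_1 = 1*14 - 0 = 14, d_1 = (205 - 14^2)/1 = 9/1 = 9, a_1 = floor((14 + 14)/9) = 3.
  m_2 = 9*3 - 14 = 13, d_2 = (205 - 13^2)/9 = 36/9 = 4, a_2 = floor((14 + 13)/4) = 6.
  m_3 = 4*6 - 13 = 11, d_3 = (205 - 11^2)/4 = 84/4 = 21, a_3 = floor((14 + 11)/21) = 1.
  m_4 = 21*1 - 11 = 10, d_4 = (205 - 10^2)/21 = 105/21 = 5, a_4 = floor((14 + 10)/5) = 4.
  m_5 = 5*4 - 10 = 10, d_5 = (205 - 10^2)/5 = 105/5 = 21, a_5 = floor((14 + 10)/21) = 1.
  m_6 = 21*1 - 10 = 11, d_6 = (205 - 11^2)/21 = 84/21 = 4, a_6 = floor((14 + 11)/4) = 6.
  m_7 = 4*6 - 11 = 13, d_7 = (205 - 13^2)/4 = 36/4 = 9, a_7 = floor((14 + 13)/9) = 3.
  m_8 = 9*3 - 13 = 14, d_8 = (205 - 14^2)/9 = 9/9 = 1, a_8 = floor((14 + 14)/1) = 28.
  m_9 = 1*28 - 14 = 14, d_9 = (205 - 14^2)/1 = 9/1 = 9: (m_9, d_9) = (m_1, d_1) = (14, 9), so from here the quotients repeat a_1, ..., a_8; the period length is 8.
Hence the expansion of sqrt(205) is a_0 = 14 followed by the repeating block 3, 6, 1, 4, 1, 6, 3, 28 (period 8).

[14; (3, 6, 1, 4, 1, 6, 3, 28)]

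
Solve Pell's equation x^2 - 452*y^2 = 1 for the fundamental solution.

(x, y) = (1204353, 56648)

First expand sqrt(452) as a continued fraction. With x_i = (sqrt(452) + m_i)/d_i and (m_0, d_0) = (0, 1): a_0 = floor(sqrt(452)) = 21, since 21^2 = 441 <= 452 < 484 = 22^2.
Iterate m_{i+1} = d_i*a_i - m_i, d_{i+1} = (452 - m_{i+1}^2)/d_i, a_{i+1} = floor((a_0 + m_{i+1})/d_{i+1}):
  m_1 = 1*21 - 0 = 21, d_1 = (452 - 21^2)/1 = 11/1 = 11, a_1 = floor((21 + 21)/11) = 3.
  m_2 = 11*3 - 21 = 12, d_2 = (452 - 12^2)/11 = 308/11 = 28, a_2 = floor((21 + 12)/28) = 1.
  m_3 = 28*1 - 12 = 16, d_3 = (452 - 16^2)/28 = 196/28 = 7, a_3 = floor((21 + 16)/7) = 5.
  m_4 = 7*5 - 16 = 19, d_4 = (452 - 19^2)/7 = 91/7 = 13, a_4 = floor((21 + 19)/13) = 3.
  m_5 = 13*3 - 19 = 20, d_5 = (452 - 20^2)/13 = 52/13 = 4, a_5 = floor((21 + 20)/4) = 10.
  m_6 = 4*10 - 20 = 20, d_6 = (452 - 20^2)/4 = 52/4 = 13, a_6 = floor((21 + 20)/13) = 3.
  m_7 = 13*3 - 20 = 19, d_7 = (452 - 19^2)/13 = 91/13 = 7, a_7 = floor((21 + 19)/7) = 5.
  m_8 = 7*5 - 19 = 16, d_8 = (452 - 16^2)/7 = 196/7 = 28, a_8 = floor((21 + 16)/28) = 1.
  m_9 = 28*1 - 16 = 12, d_9 = (452 - 12^2)/28 = 308/28 = 11, a_9 = floor((21 + 12)/11) = 3.
  m_10 = 11*3 - 12 = 21, d_10 = (452 - 21^2)/11 = 11/11 = 1, a_10 = floor((21 + 21)/1) = 42.
  m_11 = 1*42 - 21 = 21, d_11 = (452 - 21^2)/1 = 11/1 = 11: (m_11, d_11) = (m_1, d_1) = (21, 11), so from here the quotients repeat a_1, ..., a_10; the period length is 10.
So sqrt(452) = [21; (3, 1, 5, 3, 10, 3, 5, 1, 3, 42)] with period length k = 10.
k is even, so the fundamental solution of x^2 - 452y^2 = 1 is (p_{k-1}, q_{k-1}) = (p_9, q_9); compute convergents through index 9.
Convergents (p_i = a_i*p_{i-1} + p_{i-2}, q_i = a_i*q_{i-1} + q_{i-2} with p_{-2}=0, p_{-1}=1, q_{-2}=1, q_{-1}=0):
  i=0: a_0=21, p_0 = 21*1 + 0 = 21, q_0 = 21*0 + 1 = 1.
  i=1: a_1=3, p_1 = 3*21 + 1 = 64, q_1 = 3*1 + 0 = 3.
  i=2: a_2=1, p_2 = 1*64 + 21 = 85, q_2 = 1*3 + 1 = 4.
  i=3: a_3=5, p_3 = 5*85 + 64 = 489, q_3 = 5*4 + 3 = 23.
  i=4: a_4=3, p_4 = 3*489 + 85 = 1552, q_4 = 3*23 + 4 = 73.
  i=5: a_5=10, p_5 = 10*1552 + 489 = 16009, q_5 = 10*73 + 23 = 753.
  i=6: a_6=3, p_6 = 3*16009 + 1552 = 49579, q_6 = 3*753 + 73 = 2332.
  i=7: a_7=5, p_7 = 5*49579 + 16009 = 263904, q_7 = 5*2332 + 753 = 12413.
  i=8: a_8=1, p_8 = 1*263904 + 49579 = 313483, q_8 = 1*12413 + 2332 = 14745.
  i=9: a_9=3, p_9 = 3*313483 + 263904 = 1204353, q_9 = 3*14745 + 12413 = 56648.
Check: 1204353^2 - 452*56648^2 = 1450466148609 - 1450466148608 = 1, so (x, y) = (1204353, 56648) solves the equation, and by the theorem it is the least positive solution.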